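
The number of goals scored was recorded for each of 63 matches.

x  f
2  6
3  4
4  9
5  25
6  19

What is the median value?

Cumulative frequencies: 6, 10, 19, 44, 63
n = 63, so the median is the value in position (n+1)/2 = 32.
Position 32 falls at value 5.

5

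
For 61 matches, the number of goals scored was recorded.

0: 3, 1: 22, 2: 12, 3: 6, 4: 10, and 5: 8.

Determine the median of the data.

Cumulative frequencies: 3, 25, 37, 43, 53, 61
n = 61, so the median is the value in position (n+1)/2 = 31.
Position 31 falls at value 2.

2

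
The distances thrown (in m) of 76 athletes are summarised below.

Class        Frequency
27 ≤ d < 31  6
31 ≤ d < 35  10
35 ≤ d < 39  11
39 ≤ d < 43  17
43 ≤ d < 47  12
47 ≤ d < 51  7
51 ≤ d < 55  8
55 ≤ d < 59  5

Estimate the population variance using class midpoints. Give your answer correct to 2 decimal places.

61.30

Midpoints: 29, 33, 37, 41, 45, 49, 53, 57
n = 76, Σfm = 3200, mean = 42.1053
Σfm² = 139396
Σf(m − x̄)² = Σfm² − (Σfm)²/n = 139396 − 3200²/76 = 4659.1579
Population variance = 4659.1579 / 76 = 61.3047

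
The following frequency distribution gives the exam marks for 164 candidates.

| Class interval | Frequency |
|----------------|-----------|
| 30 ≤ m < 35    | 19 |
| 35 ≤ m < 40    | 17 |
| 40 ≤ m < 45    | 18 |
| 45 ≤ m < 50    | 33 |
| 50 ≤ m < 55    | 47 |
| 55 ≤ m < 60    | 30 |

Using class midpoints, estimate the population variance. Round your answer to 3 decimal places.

64.630

Midpoints: 32.5, 37.5, 42.5, 47.5, 52.5, 57.5
n = 164, Σfm = 7780, mean = 47.4390
Σfm² = 379675
Σf(m − x̄)² = Σfm² − (Σfm)²/n = 379675 − 7780²/164 = 10599.3902
Population variance = 10599.3902 / 164 = 64.6304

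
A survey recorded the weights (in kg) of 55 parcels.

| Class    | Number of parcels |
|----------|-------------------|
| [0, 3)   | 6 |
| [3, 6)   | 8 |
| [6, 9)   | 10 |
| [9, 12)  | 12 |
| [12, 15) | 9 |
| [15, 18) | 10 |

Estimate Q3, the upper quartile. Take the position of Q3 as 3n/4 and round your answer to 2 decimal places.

Cumulative frequencies: 6, 14, 24, 36, 45, 55
n = 55; position = 3n/4 = 41.25.
This falls in the class [12, 15): L = 12, F = 36, f = 9, h = 3.
Upper quartile ≈ 12 + ((41.25 − 36) / 9) × 3 = 13.7500

13.75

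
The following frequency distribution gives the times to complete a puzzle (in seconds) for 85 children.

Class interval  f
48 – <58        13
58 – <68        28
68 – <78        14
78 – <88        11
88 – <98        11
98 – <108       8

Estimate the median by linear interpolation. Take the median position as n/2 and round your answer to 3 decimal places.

Cumulative frequencies: 13, 41, 55, 66, 77, 85
n = 85; position = n/2 = 42.5.
This falls in the class 68 – <78: L = 68, F = 41, f = 14, h = 10.
Median ≈ 68 + ((42.5 − 41) / 14) × 10 = 69.0714

69.071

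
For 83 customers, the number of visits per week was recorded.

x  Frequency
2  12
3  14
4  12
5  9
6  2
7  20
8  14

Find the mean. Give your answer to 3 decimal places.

5.096

Values: 2, 3, 4, 5, 6, 7, 8
Σfx = 12×2 + 14×3 + 12×4 + 9×5 + 2×6 + 20×7 + 14×8 = 423
n = Σf = 83
Mean = 423 / 83 = 5.0964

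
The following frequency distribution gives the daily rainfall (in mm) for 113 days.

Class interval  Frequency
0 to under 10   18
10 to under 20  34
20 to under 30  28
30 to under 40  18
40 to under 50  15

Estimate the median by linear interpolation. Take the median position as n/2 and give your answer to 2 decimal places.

21.61

Cumulative frequencies: 18, 52, 80, 98, 113
n = 113; position = n/2 = 56.5.
This falls in the class 20 to under 30: L = 20, F = 52, f = 28, h = 10.
Median ≈ 20 + ((56.5 − 52) / 28) × 10 = 21.6071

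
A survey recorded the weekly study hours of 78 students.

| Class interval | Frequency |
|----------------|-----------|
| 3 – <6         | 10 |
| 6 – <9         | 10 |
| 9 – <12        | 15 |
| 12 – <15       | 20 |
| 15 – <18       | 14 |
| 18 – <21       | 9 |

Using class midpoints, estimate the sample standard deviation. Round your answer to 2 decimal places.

4.60

Midpoints: 4.5, 7.5, 10.5, 13.5, 16.5, 19.5
n = 78, Σfm = 954, mean = 12.2308
Σfm² = 13297.5
Σf(m − x̄)² = Σfm² − (Σfm)²/n = 13297.5 − 954²/78 = 1629.3462
Sample variance = 1629.3462 / 77 = 21.1603
Standard deviation = √21.1603 = 4.6000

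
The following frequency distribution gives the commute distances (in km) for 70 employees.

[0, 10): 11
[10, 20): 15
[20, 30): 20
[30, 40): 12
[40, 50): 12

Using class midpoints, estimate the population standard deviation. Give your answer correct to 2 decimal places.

13.04

Midpoints: 5, 15, 25, 35, 45
n = 70, Σfm = 1740, mean = 24.8571
Σfm² = 55150
Σf(m − x̄)² = Σfm² − (Σfm)²/n = 55150 − 1740²/70 = 11898.5714
Population variance = 11898.5714 / 70 = 169.9796
Standard deviation = √169.9796 = 13.0376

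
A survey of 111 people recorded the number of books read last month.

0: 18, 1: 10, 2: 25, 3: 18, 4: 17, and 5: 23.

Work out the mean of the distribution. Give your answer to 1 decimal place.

2.7

Values: 0, 1, 2, 3, 4, 5
Σfx = 18×0 + 10×1 + 25×2 + 18×3 + 17×4 + 23×5 = 297
n = Σf = 111
Mean = 297 / 111 = 2.6757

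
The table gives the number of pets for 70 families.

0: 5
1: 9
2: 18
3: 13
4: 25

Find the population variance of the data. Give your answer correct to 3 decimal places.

Values: 0, 1, 2, 3, 4
n = 70, Σfx = 184, mean = 2.6286
Σfx² = 598
Σf(x − x̄)² = Σfx² − (Σfx)²/n = 598 − 184²/70 = 114.3429
Population variance = 114.3429 / 70 = 1.6335

1.633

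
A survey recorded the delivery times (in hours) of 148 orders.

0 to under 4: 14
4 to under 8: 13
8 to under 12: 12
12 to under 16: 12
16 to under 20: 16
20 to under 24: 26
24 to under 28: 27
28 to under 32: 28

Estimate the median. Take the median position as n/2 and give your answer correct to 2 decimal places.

Cumulative frequencies: 14, 27, 39, 51, 67, 93, 120, 148
n = 148; position = n/2 = 74.
This falls in the class 20 to under 24: L = 20, F = 67, f = 26, h = 4.
Median ≈ 20 + ((74 − 67) / 26) × 4 = 21.0769

21.08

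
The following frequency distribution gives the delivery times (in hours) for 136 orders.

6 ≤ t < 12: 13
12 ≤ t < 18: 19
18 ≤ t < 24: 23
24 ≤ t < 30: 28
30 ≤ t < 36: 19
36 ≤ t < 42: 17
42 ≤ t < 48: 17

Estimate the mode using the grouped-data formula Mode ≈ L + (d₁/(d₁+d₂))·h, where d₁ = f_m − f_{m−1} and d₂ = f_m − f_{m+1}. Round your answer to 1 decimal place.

Modal class: 24 ≤ t < 30 (highest frequency 28).
d₁ = 28 − 23 = 5, d₂ = 28 − 19 = 9
Mode ≈ 24 + (5/(5+9)) × 6 = 24 + 2.1429 = 26.1429

26.1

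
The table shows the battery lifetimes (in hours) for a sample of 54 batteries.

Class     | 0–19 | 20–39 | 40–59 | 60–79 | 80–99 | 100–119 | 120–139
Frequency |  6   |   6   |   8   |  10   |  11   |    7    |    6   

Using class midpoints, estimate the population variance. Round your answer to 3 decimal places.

1322.497

Midpoints: 9.5, 29.5, 49.5, 69.5, 89.5, 109.5, 129.5
n = 54, Σfm = 3853, mean = 71.3519
Σfm² = 346333.5
Σf(m − x̄)² = Σfm² − (Σfm)²/n = 346333.5 − 3853²/54 = 71414.8148
Population variance = 71414.8148 / 54 = 1322.4966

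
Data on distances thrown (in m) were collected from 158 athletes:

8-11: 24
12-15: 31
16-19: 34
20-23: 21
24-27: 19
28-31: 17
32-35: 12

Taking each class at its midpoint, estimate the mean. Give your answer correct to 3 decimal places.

Midpoints: 9.5, 13.5, 17.5, 21.5, 25.5, 29.5, 33.5
Σfm = 24×9.5 + 31×13.5 + 34×17.5 + 21×21.5 + 19×25.5 + 17×29.5 + 12×33.5 = 3081
n = Σf = 158
Mean = 3081 / 158 = 19.5000

19.500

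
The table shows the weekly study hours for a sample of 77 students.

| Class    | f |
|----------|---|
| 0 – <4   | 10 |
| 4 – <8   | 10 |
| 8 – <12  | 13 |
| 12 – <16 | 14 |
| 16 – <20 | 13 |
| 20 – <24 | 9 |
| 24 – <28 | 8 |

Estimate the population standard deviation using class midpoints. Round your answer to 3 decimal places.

7.395

Midpoints: 2, 6, 10, 14, 18, 22, 26
n = 77, Σfm = 1046, mean = 13.5844
Σfm² = 18420
Σf(m − x̄)² = Σfm² − (Σfm)²/n = 18420 − 1046²/77 = 4210.7013
Population variance = 4210.7013 / 77 = 54.6844
Standard deviation = √54.6844 = 7.3949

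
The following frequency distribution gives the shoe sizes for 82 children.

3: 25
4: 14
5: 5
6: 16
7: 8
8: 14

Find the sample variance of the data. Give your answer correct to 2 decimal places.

3.54

Values: 3, 4, 5, 6, 7, 8
n = 82, Σfx = 420, mean = 5.1220
Σfx² = 2438
Σf(x − x̄)² = Σfx² − (Σfx)²/n = 2438 − 420²/82 = 286.7805
Sample variance = 286.7805 / 81 = 3.5405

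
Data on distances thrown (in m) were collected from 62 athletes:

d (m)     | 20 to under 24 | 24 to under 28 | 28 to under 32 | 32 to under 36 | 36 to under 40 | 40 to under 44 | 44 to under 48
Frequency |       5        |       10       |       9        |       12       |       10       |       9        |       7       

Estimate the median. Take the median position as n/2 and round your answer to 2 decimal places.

Cumulative frequencies: 5, 15, 24, 36, 46, 55, 62
n = 62; position = n/2 = 31.
This falls in the class 32 to under 36: L = 32, F = 24, f = 12, h = 4.
Median ≈ 32 + ((31 − 24) / 12) × 4 = 34.3333

34.33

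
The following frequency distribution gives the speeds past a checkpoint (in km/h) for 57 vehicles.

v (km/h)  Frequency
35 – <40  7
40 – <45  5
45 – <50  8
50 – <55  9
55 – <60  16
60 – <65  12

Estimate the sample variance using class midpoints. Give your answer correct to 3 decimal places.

69.189

Midpoints: 37.5, 42.5, 47.5, 52.5, 57.5, 62.5
n = 57, Σfm = 2997.5, mean = 52.5877
Σfm² = 161506.25
Σf(m − x̄)² = Σfm² − (Σfm)²/n = 161506.25 − 2997.5²/57 = 3874.5614
Sample variance = 3874.5614 / 56 = 69.1886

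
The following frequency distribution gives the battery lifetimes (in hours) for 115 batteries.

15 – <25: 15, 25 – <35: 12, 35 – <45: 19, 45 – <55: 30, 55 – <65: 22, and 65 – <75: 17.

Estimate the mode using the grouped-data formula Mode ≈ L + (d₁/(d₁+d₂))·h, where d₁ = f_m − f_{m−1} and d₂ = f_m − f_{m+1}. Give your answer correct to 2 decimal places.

50.79

Modal class: 45 – <55 (highest frequency 30).
d₁ = 30 − 19 = 11, d₂ = 30 − 22 = 8
Mode ≈ 45 + (11/(11+8)) × 10 = 45 + 5.7895 = 50.7895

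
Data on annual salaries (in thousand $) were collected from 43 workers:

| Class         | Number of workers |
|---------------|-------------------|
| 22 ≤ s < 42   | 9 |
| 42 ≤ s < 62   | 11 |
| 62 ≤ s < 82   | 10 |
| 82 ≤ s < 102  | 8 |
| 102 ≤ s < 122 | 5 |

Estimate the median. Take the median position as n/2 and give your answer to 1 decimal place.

Cumulative frequencies: 9, 20, 30, 38, 43
n = 43; position = n/2 = 21.5.
This falls in the class 62 ≤ s < 82: L = 62, F = 20, f = 10, h = 20.
Median ≈ 62 + ((21.5 − 20) / 10) × 20 = 65.0000

65.0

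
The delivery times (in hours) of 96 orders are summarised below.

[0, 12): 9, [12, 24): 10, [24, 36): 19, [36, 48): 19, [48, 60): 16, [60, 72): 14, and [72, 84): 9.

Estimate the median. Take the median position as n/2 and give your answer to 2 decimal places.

Cumulative frequencies: 9, 19, 38, 57, 73, 87, 96
n = 96; position = n/2 = 48.
This falls in the class [36, 48): L = 36, F = 38, f = 19, h = 12.
Median ≈ 36 + ((48 − 38) / 19) × 12 = 42.3158

42.32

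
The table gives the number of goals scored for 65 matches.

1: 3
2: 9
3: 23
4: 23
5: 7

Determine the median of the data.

3

Cumulative frequencies: 3, 12, 35, 58, 65
n = 65, so the median is the value in position (n+1)/2 = 33.
Position 33 falls at value 3.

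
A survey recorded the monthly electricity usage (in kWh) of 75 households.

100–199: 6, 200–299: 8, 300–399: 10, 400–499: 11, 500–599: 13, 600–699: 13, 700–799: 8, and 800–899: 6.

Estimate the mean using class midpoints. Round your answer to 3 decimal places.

Midpoints: 149.5, 249.5, 349.5, 449.5, 549.5, 649.5, 749.5, 849.5
Σfm = 6×149.5 + 8×249.5 + 10×349.5 + 11×449.5 + 13×549.5 + 13×649.5 + 8×749.5 + 6×849.5 = 38012.5
n = Σf = 75
Mean = 38012.5 / 75 = 506.8333

506.833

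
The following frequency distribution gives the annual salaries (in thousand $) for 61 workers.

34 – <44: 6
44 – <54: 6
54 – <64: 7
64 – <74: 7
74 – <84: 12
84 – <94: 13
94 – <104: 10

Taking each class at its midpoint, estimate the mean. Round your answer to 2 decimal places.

74.08

Midpoints: 39, 49, 59, 69, 79, 89, 99
Σfm = 6×39 + 6×49 + 7×59 + 7×69 + 12×79 + 13×89 + 10×99 = 4519
n = Σf = 61
Mean = 4519 / 61 = 74.0820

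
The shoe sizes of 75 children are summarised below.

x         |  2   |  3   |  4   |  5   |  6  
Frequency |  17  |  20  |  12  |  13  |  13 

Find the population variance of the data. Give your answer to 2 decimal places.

2.00

Values: 2, 3, 4, 5, 6
n = 75, Σfx = 285, mean = 3.8000
Σfx² = 1233
Σf(x − x̄)² = Σfx² − (Σfx)²/n = 1233 − 285²/75 = 150.0000
Population variance = 150.0000 / 75 = 2.0000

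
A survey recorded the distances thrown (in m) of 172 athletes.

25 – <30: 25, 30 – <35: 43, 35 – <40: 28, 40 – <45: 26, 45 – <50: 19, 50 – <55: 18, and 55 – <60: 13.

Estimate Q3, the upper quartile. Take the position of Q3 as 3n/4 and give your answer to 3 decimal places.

46.842

Cumulative frequencies: 25, 68, 96, 122, 141, 159, 172
n = 172; position = 3n/4 = 129.
This falls in the class 45 – <50: L = 45, F = 122, f = 19, h = 5.
Upper quartile ≈ 45 + ((129 − 122) / 19) × 5 = 46.8421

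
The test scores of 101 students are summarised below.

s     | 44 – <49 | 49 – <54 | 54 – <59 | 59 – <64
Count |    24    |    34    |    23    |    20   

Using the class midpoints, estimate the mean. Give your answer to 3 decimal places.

Midpoints: 46.5, 51.5, 56.5, 61.5
Σfm = 24×46.5 + 34×51.5 + 23×56.5 + 20×61.5 = 5396.5
n = Σf = 101
Mean = 5396.5 / 101 = 53.4307

53.431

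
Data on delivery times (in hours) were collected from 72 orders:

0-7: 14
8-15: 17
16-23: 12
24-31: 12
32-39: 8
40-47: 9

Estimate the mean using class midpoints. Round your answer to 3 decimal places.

Midpoints: 3.5, 11.5, 19.5, 27.5, 35.5, 43.5
Σfm = 14×3.5 + 17×11.5 + 12×19.5 + 12×27.5 + 8×35.5 + 9×43.5 = 1484
n = Σf = 72
Mean = 1484 / 72 = 20.6111

20.611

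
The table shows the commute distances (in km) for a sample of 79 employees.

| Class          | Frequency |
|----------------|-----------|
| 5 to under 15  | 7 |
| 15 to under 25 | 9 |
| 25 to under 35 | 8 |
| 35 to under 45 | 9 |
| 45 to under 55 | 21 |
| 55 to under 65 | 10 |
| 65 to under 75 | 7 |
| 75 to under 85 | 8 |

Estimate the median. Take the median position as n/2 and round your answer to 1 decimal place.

48.1

Cumulative frequencies: 7, 16, 24, 33, 54, 64, 71, 79
n = 79; position = n/2 = 39.5.
This falls in the class 45 to under 55: L = 45, F = 33, f = 21, h = 10.
Median ≈ 45 + ((39.5 − 33) / 21) × 10 = 48.0952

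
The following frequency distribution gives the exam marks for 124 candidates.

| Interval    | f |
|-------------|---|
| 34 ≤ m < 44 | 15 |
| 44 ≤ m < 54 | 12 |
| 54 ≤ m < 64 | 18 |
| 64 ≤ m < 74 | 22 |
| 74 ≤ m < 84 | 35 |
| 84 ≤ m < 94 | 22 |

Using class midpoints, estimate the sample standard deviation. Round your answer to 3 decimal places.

Midpoints: 39, 49, 59, 69, 79, 89
n = 124, Σfm = 8476, mean = 68.3548
Σfm² = 611724
Σf(m − x̄)² = Σfm² − (Σfm)²/n = 611724 − 8476²/124 = 32348.3871
Sample variance = 32348.3871 / 123 = 262.9950
Standard deviation = √262.9950 = 16.2171

16.217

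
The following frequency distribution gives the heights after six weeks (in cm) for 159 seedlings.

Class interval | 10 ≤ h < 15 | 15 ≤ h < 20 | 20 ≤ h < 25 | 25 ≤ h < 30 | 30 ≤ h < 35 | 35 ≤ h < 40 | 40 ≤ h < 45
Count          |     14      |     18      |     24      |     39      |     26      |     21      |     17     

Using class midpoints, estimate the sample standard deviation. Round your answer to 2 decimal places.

Midpoints: 12.5, 17.5, 22.5, 27.5, 32.5, 37.5, 42.5
n = 159, Σfm = 4457.5, mean = 28.0346
Σfm² = 137043.75
Σf(m − x̄)² = Σfm² − (Σfm)²/n = 137043.75 − 4457.5²/159 = 12079.5597
Sample variance = 12079.5597 / 158 = 76.4529
Standard deviation = √76.4529 = 8.7437

8.74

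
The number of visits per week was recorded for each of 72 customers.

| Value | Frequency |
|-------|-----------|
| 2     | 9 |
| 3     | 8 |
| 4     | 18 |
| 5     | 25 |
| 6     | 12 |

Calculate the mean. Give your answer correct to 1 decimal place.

Values: 2, 3, 4, 5, 6
Σfx = 9×2 + 8×3 + 18×4 + 25×5 + 12×6 = 311
n = Σf = 72
Mean = 311 / 72 = 4.3194

4.3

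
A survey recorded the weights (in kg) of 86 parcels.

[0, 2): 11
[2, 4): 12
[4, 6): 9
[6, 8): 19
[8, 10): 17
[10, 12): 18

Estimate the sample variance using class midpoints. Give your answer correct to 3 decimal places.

11.437

Midpoints: 1, 3, 5, 7, 9, 11
n = 86, Σfm = 576, mean = 6.6977
Σfm² = 4830
Σf(m − x̄)² = Σfm² − (Σfm)²/n = 4830 − 576²/86 = 972.1395
Sample variance = 972.1395 / 85 = 11.4369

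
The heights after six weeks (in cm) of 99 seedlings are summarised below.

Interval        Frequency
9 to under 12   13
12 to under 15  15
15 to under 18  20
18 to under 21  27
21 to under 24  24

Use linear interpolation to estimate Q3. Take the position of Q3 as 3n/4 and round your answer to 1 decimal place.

20.9

Cumulative frequencies: 13, 28, 48, 75, 99
n = 99; position = 3n/4 = 74.25.
This falls in the class 18 to under 21: L = 18, F = 48, f = 27, h = 3.
Upper quartile ≈ 18 + ((74.25 − 48) / 27) × 3 = 20.9167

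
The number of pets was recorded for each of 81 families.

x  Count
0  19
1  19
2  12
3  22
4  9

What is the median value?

2

Cumulative frequencies: 19, 38, 50, 72, 81
n = 81, so the median is the value in position (n+1)/2 = 41.
Position 41 falls at value 2.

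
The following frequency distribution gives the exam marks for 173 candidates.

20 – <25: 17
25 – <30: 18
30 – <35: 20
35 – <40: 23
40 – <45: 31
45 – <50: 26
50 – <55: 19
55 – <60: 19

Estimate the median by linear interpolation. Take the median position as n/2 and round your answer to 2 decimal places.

Cumulative frequencies: 17, 35, 55, 78, 109, 135, 154, 173
n = 173; position = n/2 = 86.5.
This falls in the class 40 – <45: L = 40, F = 78, f = 31, h = 5.
Median ≈ 40 + ((86.5 − 78) / 31) × 5 = 41.3710

41.37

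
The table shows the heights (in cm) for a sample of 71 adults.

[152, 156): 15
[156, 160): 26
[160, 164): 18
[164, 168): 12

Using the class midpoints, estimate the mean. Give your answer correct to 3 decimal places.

Midpoints: 154, 158, 162, 166
Σfm = 15×154 + 26×158 + 18×162 + 12×166 = 11326
n = Σf = 71
Mean = 11326 / 71 = 159.5211

159.521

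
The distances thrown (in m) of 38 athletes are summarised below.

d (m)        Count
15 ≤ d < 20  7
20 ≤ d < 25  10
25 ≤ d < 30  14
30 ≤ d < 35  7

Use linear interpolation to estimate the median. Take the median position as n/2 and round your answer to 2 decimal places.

25.71

Cumulative frequencies: 7, 17, 31, 38
n = 38; position = n/2 = 19.
This falls in the class 25 ≤ d < 30: L = 25, F = 17, f = 14, h = 5.
Median ≈ 25 + ((19 − 17) / 14) × 5 = 25.7143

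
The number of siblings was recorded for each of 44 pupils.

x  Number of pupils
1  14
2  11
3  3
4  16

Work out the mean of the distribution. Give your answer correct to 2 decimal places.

Values: 1, 2, 3, 4
Σfx = 14×1 + 11×2 + 3×3 + 16×4 = 109
n = Σf = 44
Mean = 109 / 44 = 2.4773

2.48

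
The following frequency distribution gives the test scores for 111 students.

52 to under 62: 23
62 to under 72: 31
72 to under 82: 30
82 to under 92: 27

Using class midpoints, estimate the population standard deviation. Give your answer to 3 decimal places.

Midpoints: 57, 67, 77, 87
n = 111, Σfm = 8047, mean = 72.4955
Σfm² = 596119
Σf(m − x̄)² = Σfm² − (Σfm)²/n = 596119 − 8047²/111 = 12747.7477
Population variance = 12747.7477 / 111 = 114.8446
Standard deviation = √114.8446 = 10.7166

10.717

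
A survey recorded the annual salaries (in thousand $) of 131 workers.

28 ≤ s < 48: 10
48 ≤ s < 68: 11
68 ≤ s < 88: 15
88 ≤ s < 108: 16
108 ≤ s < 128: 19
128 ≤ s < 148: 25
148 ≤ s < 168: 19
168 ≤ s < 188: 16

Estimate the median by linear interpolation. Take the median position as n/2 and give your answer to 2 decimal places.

Cumulative frequencies: 10, 21, 36, 52, 71, 96, 115, 131
n = 131; position = n/2 = 65.5.
This falls in the class 108 ≤ s < 128: L = 108, F = 52, f = 19, h = 20.
Median ≈ 108 + ((65.5 − 52) / 19) × 20 = 122.2105

122.21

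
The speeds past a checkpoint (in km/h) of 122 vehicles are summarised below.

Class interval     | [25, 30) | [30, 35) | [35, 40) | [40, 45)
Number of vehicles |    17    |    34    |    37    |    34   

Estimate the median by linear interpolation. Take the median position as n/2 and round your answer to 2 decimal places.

Cumulative frequencies: 17, 51, 88, 122
n = 122; position = n/2 = 61.
This falls in the class [35, 40): L = 35, F = 51, f = 37, h = 5.
Median ≈ 35 + ((61 − 51) / 37) × 5 = 36.3514

36.35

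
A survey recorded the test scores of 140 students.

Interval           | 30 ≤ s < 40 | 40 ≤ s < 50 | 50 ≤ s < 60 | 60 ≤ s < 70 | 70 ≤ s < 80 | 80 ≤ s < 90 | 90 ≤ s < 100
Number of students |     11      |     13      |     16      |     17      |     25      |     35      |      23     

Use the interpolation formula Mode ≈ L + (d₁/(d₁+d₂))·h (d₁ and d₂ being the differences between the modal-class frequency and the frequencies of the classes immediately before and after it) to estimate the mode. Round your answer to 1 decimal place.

84.5

Modal class: 80 ≤ s < 90 (highest frequency 35).
d₁ = 35 − 25 = 10, d₂ = 35 − 23 = 12
Mode ≈ 80 + (10/(10+12)) × 10 = 80 + 4.5455 = 84.5455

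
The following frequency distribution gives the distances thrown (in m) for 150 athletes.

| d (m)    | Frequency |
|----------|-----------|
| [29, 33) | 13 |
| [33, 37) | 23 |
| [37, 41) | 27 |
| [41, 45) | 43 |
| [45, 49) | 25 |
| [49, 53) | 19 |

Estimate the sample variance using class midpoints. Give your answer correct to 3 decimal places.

Midpoints: 31, 35, 39, 43, 47, 51
n = 150, Σfm = 6254, mean = 41.6933
Σfm² = 265886
Σf(m − x̄)² = Σfm² − (Σfm)²/n = 265886 − 6254²/150 = 5135.8933
Sample variance = 5135.8933 / 149 = 34.4691

34.469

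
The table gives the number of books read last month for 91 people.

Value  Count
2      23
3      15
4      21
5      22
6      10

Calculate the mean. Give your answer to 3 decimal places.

Values: 2, 3, 4, 5, 6
Σfx = 23×2 + 15×3 + 21×4 + 22×5 + 10×6 = 345
n = Σf = 91
Mean = 345 / 91 = 3.7912

3.791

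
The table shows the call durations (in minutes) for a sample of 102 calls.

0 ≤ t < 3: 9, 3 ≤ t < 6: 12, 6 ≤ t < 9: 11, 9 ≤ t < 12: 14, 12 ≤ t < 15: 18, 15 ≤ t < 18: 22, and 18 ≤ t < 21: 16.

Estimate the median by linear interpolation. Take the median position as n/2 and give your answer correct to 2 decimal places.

12.83

Cumulative frequencies: 9, 21, 32, 46, 64, 86, 102
n = 102; position = n/2 = 51.
This falls in the class 12 ≤ t < 15: L = 12, F = 46, f = 18, h = 3.
Median ≈ 12 + ((51 − 46) / 18) × 3 = 12.8333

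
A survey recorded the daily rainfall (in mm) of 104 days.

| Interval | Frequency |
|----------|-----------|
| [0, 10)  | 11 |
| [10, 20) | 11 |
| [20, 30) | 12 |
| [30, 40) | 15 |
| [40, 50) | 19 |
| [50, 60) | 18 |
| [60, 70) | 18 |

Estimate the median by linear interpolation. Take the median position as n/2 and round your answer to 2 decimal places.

Cumulative frequencies: 11, 22, 34, 49, 68, 86, 104
n = 104; position = n/2 = 52.
This falls in the class [40, 50): L = 40, F = 49, f = 19, h = 10.
Median ≈ 40 + ((52 − 49) / 19) × 10 = 41.5789

41.58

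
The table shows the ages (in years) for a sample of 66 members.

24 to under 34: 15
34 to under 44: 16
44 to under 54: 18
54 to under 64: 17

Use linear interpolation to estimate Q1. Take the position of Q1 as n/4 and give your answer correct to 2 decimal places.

Cumulative frequencies: 15, 31, 49, 66
n = 66; position = n/4 = 16.5.
This falls in the class 34 to under 44: L = 34, F = 15, f = 16, h = 10.
Lower quartile ≈ 34 + ((16.5 − 15) / 16) × 10 = 34.9375

34.94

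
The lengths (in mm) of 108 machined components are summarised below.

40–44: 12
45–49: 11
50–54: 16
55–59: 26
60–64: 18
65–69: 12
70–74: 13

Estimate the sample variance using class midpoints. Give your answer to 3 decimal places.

81.903

Midpoints: 42, 47, 52, 57, 62, 67, 72
n = 108, Σfm = 6191, mean = 57.3241
Σfm² = 363657
Σf(m − x̄)² = Σfm² − (Σfm)²/n = 363657 − 6191²/108 = 8763.6574
Sample variance = 8763.6574 / 107 = 81.9033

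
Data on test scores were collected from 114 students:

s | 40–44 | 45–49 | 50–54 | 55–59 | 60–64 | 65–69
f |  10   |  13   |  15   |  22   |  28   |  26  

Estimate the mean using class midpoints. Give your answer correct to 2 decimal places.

Midpoints: 42, 47, 52, 57, 62, 67
Σfm = 10×42 + 13×47 + 15×52 + 22×57 + 28×62 + 26×67 = 6543
n = Σf = 114
Mean = 6543 / 114 = 57.3947

57.39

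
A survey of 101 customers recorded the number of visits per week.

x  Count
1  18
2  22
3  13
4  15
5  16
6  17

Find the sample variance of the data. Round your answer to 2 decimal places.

Values: 1, 2, 3, 4, 5, 6
n = 101, Σfx = 343, mean = 3.3960
Σfx² = 1475
Σf(x − x̄)² = Σfx² − (Σfx)²/n = 1475 − 343²/101 = 310.1584
Sample variance = 310.1584 / 100 = 3.1016

3.10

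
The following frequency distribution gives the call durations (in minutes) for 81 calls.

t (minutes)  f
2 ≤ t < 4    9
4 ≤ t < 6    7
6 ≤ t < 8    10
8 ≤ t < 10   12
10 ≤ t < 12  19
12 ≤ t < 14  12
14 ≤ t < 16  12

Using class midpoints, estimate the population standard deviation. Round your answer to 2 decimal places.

3.75

Midpoints: 3, 5, 7, 9, 11, 13, 15
n = 81, Σfm = 785, mean = 9.6914
Σfm² = 8745
Σf(m − x̄)² = Σfm² − (Σfm)²/n = 8745 − 785²/81 = 1137.2840
Population variance = 1137.2840 / 81 = 14.0405
Standard deviation = √14.0405 = 3.7471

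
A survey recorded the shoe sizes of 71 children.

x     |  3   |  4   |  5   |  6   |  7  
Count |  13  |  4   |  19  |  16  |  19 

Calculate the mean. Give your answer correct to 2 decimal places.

5.34

Values: 3, 4, 5, 6, 7
Σfx = 13×3 + 4×4 + 19×5 + 16×6 + 19×7 = 379
n = Σf = 71
Mean = 379 / 71 = 5.3380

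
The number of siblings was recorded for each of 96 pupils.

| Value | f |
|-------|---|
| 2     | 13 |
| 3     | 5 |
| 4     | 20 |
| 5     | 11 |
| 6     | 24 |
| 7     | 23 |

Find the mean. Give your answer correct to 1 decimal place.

5.0

Values: 2, 3, 4, 5, 6, 7
Σfx = 13×2 + 5×3 + 20×4 + 11×5 + 24×6 + 23×7 = 481
n = Σf = 96
Mean = 481 / 96 = 5.0104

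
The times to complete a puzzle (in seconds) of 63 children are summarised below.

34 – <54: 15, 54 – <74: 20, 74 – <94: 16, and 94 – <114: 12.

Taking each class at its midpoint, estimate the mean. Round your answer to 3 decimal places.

Midpoints: 44, 64, 84, 104
Σfm = 15×44 + 20×64 + 16×84 + 12×104 = 4532
n = Σf = 63
Mean = 4532 / 63 = 71.9365

71.937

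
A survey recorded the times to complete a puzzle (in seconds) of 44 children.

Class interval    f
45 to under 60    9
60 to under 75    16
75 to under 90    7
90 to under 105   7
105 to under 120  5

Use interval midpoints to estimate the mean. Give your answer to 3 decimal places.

76.705

Midpoints: 52.5, 67.5, 82.5, 97.5, 112.5
Σfm = 9×52.5 + 16×67.5 + 7×82.5 + 7×97.5 + 5×112.5 = 3375
n = Σf = 44
Mean = 3375 / 44 = 76.7045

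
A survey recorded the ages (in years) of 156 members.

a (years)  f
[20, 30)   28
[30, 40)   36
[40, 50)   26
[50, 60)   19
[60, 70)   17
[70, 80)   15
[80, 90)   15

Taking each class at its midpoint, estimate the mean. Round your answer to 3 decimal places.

49.231

Midpoints: 25, 35, 45, 55, 65, 75, 85
Σfm = 28×25 + 36×35 + 26×45 + 19×55 + 17×65 + 15×75 + 15×85 = 7680
n = Σf = 156
Mean = 7680 / 156 = 49.2308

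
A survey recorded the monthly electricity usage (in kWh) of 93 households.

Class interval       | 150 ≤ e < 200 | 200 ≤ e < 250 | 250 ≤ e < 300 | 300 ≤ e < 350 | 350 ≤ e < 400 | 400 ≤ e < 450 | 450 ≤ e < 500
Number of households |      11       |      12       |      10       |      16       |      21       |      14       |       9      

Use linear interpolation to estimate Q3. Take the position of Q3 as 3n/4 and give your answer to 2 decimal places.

399.40

Cumulative frequencies: 11, 23, 33, 49, 70, 84, 93
n = 93; position = 3n/4 = 69.75.
This falls in the class 350 ≤ e < 400: L = 350, F = 49, f = 21, h = 50.
Upper quartile ≈ 350 + ((69.75 − 49) / 21) × 50 = 399.4048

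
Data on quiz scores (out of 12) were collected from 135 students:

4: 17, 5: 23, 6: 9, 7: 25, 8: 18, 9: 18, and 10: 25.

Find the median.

Cumulative frequencies: 17, 40, 49, 74, 92, 110, 135
n = 135, so the median is the value in position (n+1)/2 = 68.
Position 68 falls at value 7.

7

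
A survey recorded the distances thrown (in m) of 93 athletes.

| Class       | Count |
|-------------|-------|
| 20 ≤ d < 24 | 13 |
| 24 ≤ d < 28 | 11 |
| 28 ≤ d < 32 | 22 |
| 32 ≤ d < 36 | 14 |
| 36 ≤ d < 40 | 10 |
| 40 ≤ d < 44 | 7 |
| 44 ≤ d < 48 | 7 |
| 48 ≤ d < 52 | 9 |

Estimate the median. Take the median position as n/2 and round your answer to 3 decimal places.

32.143

Cumulative frequencies: 13, 24, 46, 60, 70, 77, 84, 93
n = 93; position = n/2 = 46.5.
This falls in the class 32 ≤ d < 36: L = 32, F = 46, f = 14, h = 4.
Median ≈ 32 + ((46.5 − 46) / 14) × 4 = 32.1429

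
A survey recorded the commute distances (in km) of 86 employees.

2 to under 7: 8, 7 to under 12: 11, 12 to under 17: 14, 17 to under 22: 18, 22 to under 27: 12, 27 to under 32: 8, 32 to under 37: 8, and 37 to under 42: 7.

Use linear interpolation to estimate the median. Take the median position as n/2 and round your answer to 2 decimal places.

Cumulative frequencies: 8, 19, 33, 51, 63, 71, 79, 86
n = 86; position = n/2 = 43.
This falls in the class 17 to under 22: L = 17, F = 33, f = 18, h = 5.
Median ≈ 17 + ((43 − 33) / 18) × 5 = 19.7778

19.78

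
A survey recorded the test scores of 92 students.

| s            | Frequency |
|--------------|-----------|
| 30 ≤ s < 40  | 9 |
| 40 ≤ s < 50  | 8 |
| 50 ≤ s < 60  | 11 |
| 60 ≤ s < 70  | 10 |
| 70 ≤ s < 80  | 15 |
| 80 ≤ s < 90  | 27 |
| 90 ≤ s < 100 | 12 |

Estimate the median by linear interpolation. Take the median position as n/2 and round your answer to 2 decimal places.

75.33

Cumulative frequencies: 9, 17, 28, 38, 53, 80, 92
n = 92; position = n/2 = 46.
This falls in the class 70 ≤ s < 80: L = 70, F = 38, f = 15, h = 10.
Median ≈ 70 + ((46 − 38) / 15) × 10 = 75.3333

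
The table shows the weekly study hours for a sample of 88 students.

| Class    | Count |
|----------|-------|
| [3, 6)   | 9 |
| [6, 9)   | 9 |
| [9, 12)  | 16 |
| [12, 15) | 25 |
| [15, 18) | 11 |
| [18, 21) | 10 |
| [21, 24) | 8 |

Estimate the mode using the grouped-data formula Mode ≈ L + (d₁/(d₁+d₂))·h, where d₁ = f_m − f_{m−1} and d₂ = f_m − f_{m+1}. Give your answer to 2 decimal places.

Modal class: [12, 15) (highest frequency 25).
d₁ = 25 − 16 = 9, d₂ = 25 − 11 = 14
Mode ≈ 12 + (9/(9+14)) × 3 = 12 + 1.1739 = 13.1739

13.17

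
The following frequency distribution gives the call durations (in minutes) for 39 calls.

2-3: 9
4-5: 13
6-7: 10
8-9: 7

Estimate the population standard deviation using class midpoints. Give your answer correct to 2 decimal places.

2.06

Midpoints: 2.5, 4.5, 6.5, 8.5
n = 39, Σfm = 205.5, mean = 5.2692
Σfm² = 1247.75
Σf(m − x̄)² = Σfm² − (Σfm)²/n = 1247.75 − 205.5²/39 = 164.9231
Population variance = 164.9231 / 39 = 4.2288
Standard deviation = √4.2288 = 2.0564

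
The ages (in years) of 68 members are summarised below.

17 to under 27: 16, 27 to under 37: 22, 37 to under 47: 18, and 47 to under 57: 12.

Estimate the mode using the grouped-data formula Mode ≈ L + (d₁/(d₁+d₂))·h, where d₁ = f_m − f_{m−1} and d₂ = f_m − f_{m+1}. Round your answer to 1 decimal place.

Modal class: 27 to under 37 (highest frequency 22).
d₁ = 22 − 16 = 6, d₂ = 22 − 18 = 4
Mode ≈ 27 + (6/(6+4)) × 10 = 27 + 6.0000 = 33.0000

33.0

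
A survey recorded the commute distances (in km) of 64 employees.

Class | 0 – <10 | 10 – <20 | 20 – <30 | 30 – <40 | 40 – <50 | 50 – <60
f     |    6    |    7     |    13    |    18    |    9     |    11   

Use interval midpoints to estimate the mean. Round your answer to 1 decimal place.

32.8

Midpoints: 5, 15, 25, 35, 45, 55
Σfm = 6×5 + 7×15 + 13×25 + 18×35 + 9×45 + 11×55 = 2100
n = Σf = 64
Mean = 2100 / 64 = 32.8125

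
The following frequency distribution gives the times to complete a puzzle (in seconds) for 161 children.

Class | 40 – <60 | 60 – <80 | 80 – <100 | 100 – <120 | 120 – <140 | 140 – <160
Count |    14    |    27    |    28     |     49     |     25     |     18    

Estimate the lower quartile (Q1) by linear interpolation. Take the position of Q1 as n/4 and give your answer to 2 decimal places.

79.44

Cumulative frequencies: 14, 41, 69, 118, 143, 161
n = 161; position = n/4 = 40.25.
This falls in the class 60 – <80: L = 60, F = 14, f = 27, h = 20.
Lower quartile ≈ 60 + ((40.25 − 14) / 27) × 20 = 79.4444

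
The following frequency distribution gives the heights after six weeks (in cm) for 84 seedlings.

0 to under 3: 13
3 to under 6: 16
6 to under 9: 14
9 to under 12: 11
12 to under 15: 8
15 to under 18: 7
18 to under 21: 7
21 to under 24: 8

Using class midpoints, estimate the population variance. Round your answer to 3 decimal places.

45.087

Midpoints: 1.5, 4.5, 7.5, 10.5, 13.5, 16.5, 19.5, 22.5
n = 84, Σfm = 852, mean = 10.1429
Σfm² = 12429
Σf(m − x̄)² = Σfm² − (Σfm)²/n = 12429 − 852²/84 = 3787.2857
Population variance = 3787.2857 / 84 = 45.0867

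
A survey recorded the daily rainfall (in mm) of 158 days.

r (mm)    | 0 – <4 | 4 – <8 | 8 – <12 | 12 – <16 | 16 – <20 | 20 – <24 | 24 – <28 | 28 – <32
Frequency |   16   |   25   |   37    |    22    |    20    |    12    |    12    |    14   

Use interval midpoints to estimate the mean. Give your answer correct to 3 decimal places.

14.025

Midpoints: 2, 6, 10, 14, 18, 22, 26, 30
Σfm = 16×2 + 25×6 + 37×10 + 22×14 + 20×18 + 12×22 + 12×26 + 14×30 = 2216
n = Σf = 158
Mean = 2216 / 158 = 14.0253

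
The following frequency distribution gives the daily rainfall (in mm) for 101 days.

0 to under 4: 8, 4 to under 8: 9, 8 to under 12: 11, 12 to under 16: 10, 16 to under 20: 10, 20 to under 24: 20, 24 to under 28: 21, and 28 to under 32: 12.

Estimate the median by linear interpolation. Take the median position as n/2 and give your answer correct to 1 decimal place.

20.5

Cumulative frequencies: 8, 17, 28, 38, 48, 68, 89, 101
n = 101; position = n/2 = 50.5.
This falls in the class 20 to under 24: L = 20, F = 48, f = 20, h = 4.
Median ≈ 20 + ((50.5 − 48) / 20) × 4 = 20.5000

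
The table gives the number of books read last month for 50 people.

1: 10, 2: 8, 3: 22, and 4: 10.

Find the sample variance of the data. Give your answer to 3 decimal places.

Values: 1, 2, 3, 4
n = 50, Σfx = 132, mean = 2.6400
Σfx² = 400
Σf(x − x̄)² = Σfx² − (Σfx)²/n = 400 − 132²/50 = 51.5200
Sample variance = 51.5200 / 49 = 1.0514

1.051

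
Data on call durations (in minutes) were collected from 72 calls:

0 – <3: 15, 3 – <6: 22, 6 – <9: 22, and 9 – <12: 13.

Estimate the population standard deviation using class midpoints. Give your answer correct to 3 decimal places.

3.039

Midpoints: 1.5, 4.5, 7.5, 10.5
n = 72, Σfm = 423, mean = 5.8750
Σfm² = 3150
Σf(m − x̄)² = Σfm² − (Σfm)²/n = 3150 − 423²/72 = 664.8750
Population variance = 664.8750 / 72 = 9.2344
Standard deviation = √9.2344 = 3.0388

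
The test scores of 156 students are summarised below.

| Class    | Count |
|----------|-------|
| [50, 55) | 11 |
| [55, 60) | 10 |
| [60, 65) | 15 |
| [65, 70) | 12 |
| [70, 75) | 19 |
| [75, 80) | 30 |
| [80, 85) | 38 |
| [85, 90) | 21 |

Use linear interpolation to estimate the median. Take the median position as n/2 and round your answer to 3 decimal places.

76.833

Cumulative frequencies: 11, 21, 36, 48, 67, 97, 135, 156
n = 156; position = n/2 = 78.
This falls in the class [75, 80): L = 75, F = 67, f = 30, h = 5.
Median ≈ 75 + ((78 − 67) / 30) × 5 = 76.8333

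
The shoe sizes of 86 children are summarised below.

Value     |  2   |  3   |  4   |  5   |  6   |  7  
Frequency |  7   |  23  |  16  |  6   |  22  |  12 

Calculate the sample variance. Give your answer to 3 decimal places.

2.648

Values: 2, 3, 4, 5, 6, 7
n = 86, Σfx = 393, mean = 4.5698
Σfx² = 2021
Σf(x − x̄)² = Σfx² − (Σfx)²/n = 2021 − 393²/86 = 225.0814
Sample variance = 225.0814 / 85 = 2.6480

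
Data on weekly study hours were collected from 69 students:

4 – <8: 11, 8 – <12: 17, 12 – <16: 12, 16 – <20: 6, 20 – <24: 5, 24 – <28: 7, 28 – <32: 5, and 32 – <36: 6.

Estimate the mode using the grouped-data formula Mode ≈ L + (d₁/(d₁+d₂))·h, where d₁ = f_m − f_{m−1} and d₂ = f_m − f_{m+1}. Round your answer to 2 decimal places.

10.18

Modal class: 8 – <12 (highest frequency 17).
d₁ = 17 − 11 = 6, d₂ = 17 − 12 = 5
Mode ≈ 8 + (6/(6+5)) × 4 = 8 + 2.1818 = 10.1818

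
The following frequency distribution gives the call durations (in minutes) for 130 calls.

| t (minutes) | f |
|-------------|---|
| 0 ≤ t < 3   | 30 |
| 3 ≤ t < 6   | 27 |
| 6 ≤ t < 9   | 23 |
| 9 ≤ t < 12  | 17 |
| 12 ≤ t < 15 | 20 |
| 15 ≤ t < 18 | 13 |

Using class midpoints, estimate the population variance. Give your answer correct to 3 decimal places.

Midpoints: 1.5, 4.5, 7.5, 10.5, 13.5, 16.5
n = 130, Σfm = 1002, mean = 7.7077
Σfm² = 10966.5
Σf(m − x̄)² = Σfm² − (Σfm)²/n = 10966.5 − 1002²/130 = 3243.3923
Population variance = 3243.3923 / 130 = 24.9492

24.949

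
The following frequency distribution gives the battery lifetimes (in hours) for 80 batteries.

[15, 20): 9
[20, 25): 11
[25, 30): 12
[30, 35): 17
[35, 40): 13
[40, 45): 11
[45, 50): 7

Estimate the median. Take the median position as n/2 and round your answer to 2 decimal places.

32.35

Cumulative frequencies: 9, 20, 32, 49, 62, 73, 80
n = 80; position = n/2 = 40.
This falls in the class [30, 35): L = 30, F = 32, f = 17, h = 5.
Median ≈ 30 + ((40 − 32) / 17) × 5 = 32.3529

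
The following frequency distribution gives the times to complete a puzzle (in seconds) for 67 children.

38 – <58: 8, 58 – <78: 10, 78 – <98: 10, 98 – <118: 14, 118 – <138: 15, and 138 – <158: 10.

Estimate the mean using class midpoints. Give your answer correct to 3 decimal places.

102.328

Midpoints: 48, 68, 88, 108, 128, 148
Σfm = 8×48 + 10×68 + 10×88 + 14×108 + 15×128 + 10×148 = 6856
n = Σf = 67
Mean = 6856 / 67 = 102.3284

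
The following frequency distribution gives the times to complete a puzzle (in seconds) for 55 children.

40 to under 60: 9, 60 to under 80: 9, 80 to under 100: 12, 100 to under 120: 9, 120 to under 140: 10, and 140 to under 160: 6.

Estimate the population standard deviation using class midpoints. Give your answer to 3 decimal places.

Midpoints: 50, 70, 90, 110, 130, 150
n = 55, Σfm = 5350, mean = 97.2727
Σfm² = 576700
Σf(m − x̄)² = Σfm² − (Σfm)²/n = 576700 − 5350²/55 = 56290.9091
Population variance = 56290.9091 / 55 = 1023.4711
Standard deviation = √1023.4711 = 31.9917

31.992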